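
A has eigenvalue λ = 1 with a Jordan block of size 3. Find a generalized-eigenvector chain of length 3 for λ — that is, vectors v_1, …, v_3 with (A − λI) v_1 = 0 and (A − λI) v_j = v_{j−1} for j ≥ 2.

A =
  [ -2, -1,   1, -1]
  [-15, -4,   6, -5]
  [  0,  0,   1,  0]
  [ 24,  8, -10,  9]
A Jordan chain for λ = 1 of length 3:
v_1 = (1, 5, 0, -8)ᵀ
v_2 = (1, 6, 0, -10)ᵀ
v_3 = (0, 0, 1, 0)ᵀ

Let N = A − (1)·I. We want v_3 with N^3 v_3 = 0 but N^2 v_3 ≠ 0; then v_{j-1} := N · v_j for j = 3, …, 2.

Pick v_3 = (0, 0, 1, 0)ᵀ.
Then v_2 = N · v_3 = (1, 6, 0, -10)ᵀ.
Then v_1 = N · v_2 = (1, 5, 0, -8)ᵀ.

Sanity check: (A − (1)·I) v_1 = (0, 0, 0, 0)ᵀ = 0. ✓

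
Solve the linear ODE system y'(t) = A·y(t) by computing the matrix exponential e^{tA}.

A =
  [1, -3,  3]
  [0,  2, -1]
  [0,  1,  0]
e^{tA} =
  [exp(t), -3*t*exp(t), 3*t*exp(t)]
  [0, t*exp(t) + exp(t), -t*exp(t)]
  [0, t*exp(t), -t*exp(t) + exp(t)]

Strategy: write A = P · J · P⁻¹ where J is a Jordan canonical form, so e^{tA} = P · e^{tJ} · P⁻¹, and e^{tJ} can be computed block-by-block.

A has Jordan form
J =
  [1, 1, 0]
  [0, 1, 0]
  [0, 0, 1]
(up to reordering of blocks).

Per-block formulas:
  For a 2×2 Jordan block J_2(1): exp(t · J_2(1)) = e^(1t)·(I + t·N), where N is the 2×2 nilpotent shift.
  For a 1×1 block at λ = 1: exp(t · [1]) = [e^(1t)].

After assembling e^{tJ} and conjugating by P, we get:

e^{tA} =
  [exp(t), -3*t*exp(t), 3*t*exp(t)]
  [0, t*exp(t) + exp(t), -t*exp(t)]
  [0, t*exp(t), -t*exp(t) + exp(t)]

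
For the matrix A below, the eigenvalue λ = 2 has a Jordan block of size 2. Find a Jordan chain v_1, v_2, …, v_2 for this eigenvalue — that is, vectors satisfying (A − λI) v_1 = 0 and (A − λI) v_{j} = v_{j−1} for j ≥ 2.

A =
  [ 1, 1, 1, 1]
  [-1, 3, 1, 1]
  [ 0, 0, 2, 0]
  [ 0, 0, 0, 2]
A Jordan chain for λ = 2 of length 2:
v_1 = (-1, -1, 0, 0)ᵀ
v_2 = (1, 0, 0, 0)ᵀ

Let N = A − (2)·I. We want v_2 with N^2 v_2 = 0 but N^1 v_2 ≠ 0; then v_{j-1} := N · v_j for j = 2, …, 2.

Pick v_2 = (1, 0, 0, 0)ᵀ.
Then v_1 = N · v_2 = (-1, -1, 0, 0)ᵀ.

Sanity check: (A − (2)·I) v_1 = (0, 0, 0, 0)ᵀ = 0. ✓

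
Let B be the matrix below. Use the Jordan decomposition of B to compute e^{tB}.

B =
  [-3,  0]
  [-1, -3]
e^{tB} =
  [exp(-3*t), 0]
  [-t*exp(-3*t), exp(-3*t)]

Strategy: write B = P · J · P⁻¹ where J is a Jordan canonical form, so e^{tB} = P · e^{tJ} · P⁻¹, and e^{tJ} can be computed block-by-block.

B has Jordan form
J =
  [-3,  1]
  [ 0, -3]
(up to reordering of blocks).

Per-block formulas:
  For a 2×2 Jordan block J_2(-3): exp(t · J_2(-3)) = e^(-3t)·(I + t·N), where N is the 2×2 nilpotent shift.

After assembling e^{tJ} and conjugating by P, we get:

e^{tB} =
  [exp(-3*t), 0]
  [-t*exp(-3*t), exp(-3*t)]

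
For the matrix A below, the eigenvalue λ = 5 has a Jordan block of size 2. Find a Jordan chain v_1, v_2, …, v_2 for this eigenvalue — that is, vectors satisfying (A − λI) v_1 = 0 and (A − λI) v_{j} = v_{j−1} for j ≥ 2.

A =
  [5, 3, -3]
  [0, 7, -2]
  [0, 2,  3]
A Jordan chain for λ = 5 of length 2:
v_1 = (3, 2, 2)ᵀ
v_2 = (0, 1, 0)ᵀ

Let N = A − (5)·I. We want v_2 with N^2 v_2 = 0 but N^1 v_2 ≠ 0; then v_{j-1} := N · v_j for j = 2, …, 2.

Pick v_2 = (0, 1, 0)ᵀ.
Then v_1 = N · v_2 = (3, 2, 2)ᵀ.

Sanity check: (A − (5)·I) v_1 = (0, 0, 0)ᵀ = 0. ✓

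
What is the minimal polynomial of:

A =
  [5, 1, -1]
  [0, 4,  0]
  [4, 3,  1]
x^3 - 10*x^2 + 33*x - 36

The characteristic polynomial is χ_A(x) = (x - 4)*(x - 3)^2, so the eigenvalues are known. The minimal polynomial is
  m_A(x) = Π_λ (x − λ)^{k_λ}
where k_λ is the size of the *largest* Jordan block for λ (equivalently, the smallest k with (A − λI)^k v = 0 for every generalised eigenvector v of λ).

  λ = 3: largest Jordan block has size 2, contributing (x − 3)^2
  λ = 4: largest Jordan block has size 1, contributing (x − 4)

So m_A(x) = (x - 4)*(x - 3)^2 = x^3 - 10*x^2 + 33*x - 36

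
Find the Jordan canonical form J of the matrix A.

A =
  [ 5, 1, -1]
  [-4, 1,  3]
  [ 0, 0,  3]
J_3(3)

The characteristic polynomial is
  det(x·I − A) = x^3 - 9*x^2 + 27*x - 27 = (x - 3)^3

Eigenvalues and multiplicities (the geometric multiplicity of λ is n − rank(A − λI), which equals the number of Jordan blocks for λ):
  λ = 3: algebraic multiplicity = 3, geometric multiplicity = 1

Determining the block sizes for each eigenvalue:
  λ = 3: one block (gm = 1), so the single block has size am = 3 → block sizes [3]

Assembling the blocks gives a Jordan form
J =
  [3, 1, 0]
  [0, 3, 1]
  [0, 0, 3]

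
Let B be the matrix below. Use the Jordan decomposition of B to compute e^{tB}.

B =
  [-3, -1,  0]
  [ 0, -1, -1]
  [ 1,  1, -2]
e^{tB} =
  [t^2*exp(-2*t)/2 - t*exp(-2*t) + exp(-2*t), -t*exp(-2*t), t^2*exp(-2*t)/2]
  [-t^2*exp(-2*t)/2, t*exp(-2*t) + exp(-2*t), -t^2*exp(-2*t)/2 - t*exp(-2*t)]
  [-t^2*exp(-2*t)/2 + t*exp(-2*t), t*exp(-2*t), -t^2*exp(-2*t)/2 + exp(-2*t)]

Strategy: write B = P · J · P⁻¹ where J is a Jordan canonical form, so e^{tB} = P · e^{tJ} · P⁻¹, and e^{tJ} can be computed block-by-block.

B has Jordan form
J =
  [-2,  1,  0]
  [ 0, -2,  1]
  [ 0,  0, -2]
(up to reordering of blocks).

Per-block formulas:
  For a 3×3 Jordan block J_3(-2): exp(t · J_3(-2)) = e^(-2t)·(I + t·N + (t^2/2)·N^2), where N is the 3×3 nilpotent shift.

After assembling e^{tJ} and conjugating by P, we get:

e^{tB} =
  [t^2*exp(-2*t)/2 - t*exp(-2*t) + exp(-2*t), -t*exp(-2*t), t^2*exp(-2*t)/2]
  [-t^2*exp(-2*t)/2, t*exp(-2*t) + exp(-2*t), -t^2*exp(-2*t)/2 - t*exp(-2*t)]
  [-t^2*exp(-2*t)/2 + t*exp(-2*t), t*exp(-2*t), -t^2*exp(-2*t)/2 + exp(-2*t)]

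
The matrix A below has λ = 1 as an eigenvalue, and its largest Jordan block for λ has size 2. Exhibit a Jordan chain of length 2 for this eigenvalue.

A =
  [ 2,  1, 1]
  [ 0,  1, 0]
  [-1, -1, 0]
A Jordan chain for λ = 1 of length 2:
v_1 = (1, 0, -1)ᵀ
v_2 = (1, 0, 0)ᵀ

Let N = A − (1)·I. We want v_2 with N^2 v_2 = 0 but N^1 v_2 ≠ 0; then v_{j-1} := N · v_j for j = 2, …, 2.

Pick v_2 = (1, 0, 0)ᵀ.
Then v_1 = N · v_2 = (1, 0, -1)ᵀ.

Sanity check: (A − (1)·I) v_1 = (0, 0, 0)ᵀ = 0. ✓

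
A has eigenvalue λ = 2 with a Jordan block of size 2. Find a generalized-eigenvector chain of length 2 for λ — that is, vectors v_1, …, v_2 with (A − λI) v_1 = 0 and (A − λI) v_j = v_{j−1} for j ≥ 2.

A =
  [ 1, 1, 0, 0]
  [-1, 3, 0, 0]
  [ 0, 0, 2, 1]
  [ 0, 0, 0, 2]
A Jordan chain for λ = 2 of length 2:
v_1 = (-1, -1, 0, 0)ᵀ
v_2 = (1, 0, 0, 0)ᵀ

Let N = A − (2)·I. We want v_2 with N^2 v_2 = 0 but N^1 v_2 ≠ 0; then v_{j-1} := N · v_j for j = 2, …, 2.

Pick v_2 = (1, 0, 0, 0)ᵀ.
Then v_1 = N · v_2 = (-1, -1, 0, 0)ᵀ.

Sanity check: (A − (2)·I) v_1 = (0, 0, 0, 0)ᵀ = 0. ✓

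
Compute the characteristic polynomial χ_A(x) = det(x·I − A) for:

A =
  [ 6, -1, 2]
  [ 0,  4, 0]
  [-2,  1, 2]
x^3 - 12*x^2 + 48*x - 64

Expanding det(x·I − A) (e.g. by cofactor expansion or by noting that A is similar to its Jordan form J, which has the same characteristic polynomial as A) gives
  χ_A(x) = x^3 - 12*x^2 + 48*x - 64
which factors as (x - 4)^3. The eigenvalues (with algebraic multiplicities) are λ = 4 with multiplicity 3.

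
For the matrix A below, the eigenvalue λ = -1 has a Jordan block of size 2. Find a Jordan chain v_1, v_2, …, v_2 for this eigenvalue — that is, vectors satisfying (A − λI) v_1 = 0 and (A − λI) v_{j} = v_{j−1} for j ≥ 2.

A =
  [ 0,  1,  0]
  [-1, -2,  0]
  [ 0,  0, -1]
A Jordan chain for λ = -1 of length 2:
v_1 = (1, -1, 0)ᵀ
v_2 = (1, 0, 0)ᵀ

Let N = A − (-1)·I. We want v_2 with N^2 v_2 = 0 but N^1 v_2 ≠ 0; then v_{j-1} := N · v_j for j = 2, …, 2.

Pick v_2 = (1, 0, 0)ᵀ.
Then v_1 = N · v_2 = (1, -1, 0)ᵀ.

Sanity check: (A − (-1)·I) v_1 = (0, 0, 0)ᵀ = 0. ✓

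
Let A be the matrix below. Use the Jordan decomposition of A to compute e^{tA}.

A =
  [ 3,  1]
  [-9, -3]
e^{tA} =
  [3*t + 1, t]
  [-9*t, 1 - 3*t]

Strategy: write A = P · J · P⁻¹ where J is a Jordan canonical form, so e^{tA} = P · e^{tJ} · P⁻¹, and e^{tJ} can be computed block-by-block.

A has Jordan form
J =
  [0, 1]
  [0, 0]
(up to reordering of blocks).

Per-block formulas:
  For a 2×2 Jordan block J_2(0): exp(t · J_2(0)) = e^(0t)·(I + t·N), where N is the 2×2 nilpotent shift.

After assembling e^{tJ} and conjugating by P, we get:

e^{tA} =
  [3*t + 1, t]
  [-9*t, 1 - 3*t]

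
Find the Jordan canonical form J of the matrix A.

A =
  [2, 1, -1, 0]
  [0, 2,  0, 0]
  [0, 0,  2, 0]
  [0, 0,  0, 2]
J_2(2) ⊕ J_1(2) ⊕ J_1(2)

The characteristic polynomial is
  det(x·I − A) = x^4 - 8*x^3 + 24*x^2 - 32*x + 16 = (x - 2)^4

Eigenvalues and multiplicities (the geometric multiplicity of λ is n − rank(A − λI), which equals the number of Jordan blocks for λ):
  λ = 2: algebraic multiplicity = 4, geometric multiplicity = 3

Determining the block sizes for each eigenvalue:
  λ = 2: 3 blocks summing to 4 forces exactly one block of size 2 and the rest size 1 → block sizes [2, 1, 1]

Assembling the blocks gives a Jordan form
J =
  [2, 1, 0, 0]
  [0, 2, 0, 0]
  [0, 0, 2, 0]
  [0, 0, 0, 2]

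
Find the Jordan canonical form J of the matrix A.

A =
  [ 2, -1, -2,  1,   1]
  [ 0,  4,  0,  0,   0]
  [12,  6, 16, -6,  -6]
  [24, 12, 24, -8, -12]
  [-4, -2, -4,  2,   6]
J_2(4) ⊕ J_1(4) ⊕ J_1(4) ⊕ J_1(4)

The characteristic polynomial is
  det(x·I − A) = x^5 - 20*x^4 + 160*x^3 - 640*x^2 + 1280*x - 1024 = (x - 4)^5

Eigenvalues and multiplicities (the geometric multiplicity of λ is n − rank(A − λI), which equals the number of Jordan blocks for λ):
  λ = 4: algebraic multiplicity = 5, geometric multiplicity = 4

Determining the block sizes for each eigenvalue:
  λ = 4: 4 blocks summing to 5 forces exactly one block of size 2 and the rest size 1 → block sizes [2, 1, 1, 1]

Assembling the blocks gives a Jordan form
J =
  [4, 1, 0, 0, 0]
  [0, 4, 0, 0, 0]
  [0, 0, 4, 0, 0]
  [0, 0, 0, 4, 0]
  [0, 0, 0, 0, 4]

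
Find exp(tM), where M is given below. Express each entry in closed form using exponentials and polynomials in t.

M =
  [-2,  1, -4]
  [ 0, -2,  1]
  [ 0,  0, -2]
e^{tM} =
  [exp(-2*t), t*exp(-2*t), t^2*exp(-2*t)/2 - 4*t*exp(-2*t)]
  [0, exp(-2*t), t*exp(-2*t)]
  [0, 0, exp(-2*t)]

Strategy: write M = P · J · P⁻¹ where J is a Jordan canonical form, so e^{tM} = P · e^{tJ} · P⁻¹, and e^{tJ} can be computed block-by-block.

M has Jordan form
J =
  [-2,  1,  0]
  [ 0, -2,  1]
  [ 0,  0, -2]
(up to reordering of blocks).

Per-block formulas:
  For a 3×3 Jordan block J_3(-2): exp(t · J_3(-2)) = e^(-2t)·(I + t·N + (t^2/2)·N^2), where N is the 3×3 nilpotent shift.

After assembling e^{tJ} and conjugating by P, we get:

e^{tM} =
  [exp(-2*t), t*exp(-2*t), t^2*exp(-2*t)/2 - 4*t*exp(-2*t)]
  [0, exp(-2*t), t*exp(-2*t)]
  [0, 0, exp(-2*t)]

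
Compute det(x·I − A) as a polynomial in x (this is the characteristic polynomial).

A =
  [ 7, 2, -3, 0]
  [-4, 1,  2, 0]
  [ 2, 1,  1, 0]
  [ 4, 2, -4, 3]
x^4 - 12*x^3 + 54*x^2 - 108*x + 81

Expanding det(x·I − A) (e.g. by cofactor expansion or by noting that A is similar to its Jordan form J, which has the same characteristic polynomial as A) gives
  χ_A(x) = x^4 - 12*x^3 + 54*x^2 - 108*x + 81
which factors as (x - 3)^4. The eigenvalues (with algebraic multiplicities) are λ = 3 with multiplicity 4.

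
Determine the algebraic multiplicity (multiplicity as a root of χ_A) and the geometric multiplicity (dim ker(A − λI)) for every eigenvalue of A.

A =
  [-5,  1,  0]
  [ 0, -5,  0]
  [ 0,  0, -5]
λ = -5: alg = 3, geom = 2

Step 1 — factor the characteristic polynomial to read off the algebraic multiplicities:
  χ_A(x) = (x + 5)^3

Step 2 — compute geometric multiplicities via the rank-nullity identity g(λ) = n − rank(A − λI):
  rank(A − (-5)·I) = 1, so dim ker(A − (-5)·I) = n − 1 = 2

Summary:
  λ = -5: algebraic multiplicity = 3, geometric multiplicity = 2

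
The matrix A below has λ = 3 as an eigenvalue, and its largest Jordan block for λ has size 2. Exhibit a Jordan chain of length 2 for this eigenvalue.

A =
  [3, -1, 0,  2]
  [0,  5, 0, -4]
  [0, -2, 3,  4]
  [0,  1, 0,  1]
A Jordan chain for λ = 3 of length 2:
v_1 = (-1, 2, -2, 1)ᵀ
v_2 = (0, 1, 0, 0)ᵀ

Let N = A − (3)·I. We want v_2 with N^2 v_2 = 0 but N^1 v_2 ≠ 0; then v_{j-1} := N · v_j for j = 2, …, 2.

Pick v_2 = (0, 1, 0, 0)ᵀ.
Then v_1 = N · v_2 = (-1, 2, -2, 1)ᵀ.

Sanity check: (A − (3)·I) v_1 = (0, 0, 0, 0)ᵀ = 0. ✓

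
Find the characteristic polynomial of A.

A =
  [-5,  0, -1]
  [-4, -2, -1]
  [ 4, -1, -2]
x^3 + 9*x^2 + 27*x + 27

Expanding det(x·I − A) (e.g. by cofactor expansion or by noting that A is similar to its Jordan form J, which has the same characteristic polynomial as A) gives
  χ_A(x) = x^3 + 9*x^2 + 27*x + 27
which factors as (x + 3)^3. The eigenvalues (with algebraic multiplicities) are λ = -3 with multiplicity 3.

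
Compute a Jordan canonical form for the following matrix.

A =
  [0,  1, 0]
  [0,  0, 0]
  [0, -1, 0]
J_2(0) ⊕ J_1(0)

The characteristic polynomial is
  det(x·I − A) = x^3

Eigenvalues and multiplicities (the geometric multiplicity of λ is n − rank(A − λI), which equals the number of Jordan blocks for λ):
  λ = 0: algebraic multiplicity = 3, geometric multiplicity = 2

Determining the block sizes for each eigenvalue:
  λ = 0: 2 blocks summing to 3 forces exactly one block of size 2 and the rest size 1 → block sizes [2, 1]

Assembling the blocks gives a Jordan form
J =
  [0, 1, 0]
  [0, 0, 0]
  [0, 0, 0]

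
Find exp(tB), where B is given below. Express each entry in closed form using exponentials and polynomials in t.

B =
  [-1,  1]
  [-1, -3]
e^{tB} =
  [t*exp(-2*t) + exp(-2*t), t*exp(-2*t)]
  [-t*exp(-2*t), -t*exp(-2*t) + exp(-2*t)]

Strategy: write B = P · J · P⁻¹ where J is a Jordan canonical form, so e^{tB} = P · e^{tJ} · P⁻¹, and e^{tJ} can be computed block-by-block.

B has Jordan form
J =
  [-2,  1]
  [ 0, -2]
(up to reordering of blocks).

Per-block formulas:
  For a 2×2 Jordan block J_2(-2): exp(t · J_2(-2)) = e^(-2t)·(I + t·N), where N is the 2×2 nilpotent shift.

After assembling e^{tJ} and conjugating by P, we get:

e^{tB} =
  [t*exp(-2*t) + exp(-2*t), t*exp(-2*t)]
  [-t*exp(-2*t), -t*exp(-2*t) + exp(-2*t)]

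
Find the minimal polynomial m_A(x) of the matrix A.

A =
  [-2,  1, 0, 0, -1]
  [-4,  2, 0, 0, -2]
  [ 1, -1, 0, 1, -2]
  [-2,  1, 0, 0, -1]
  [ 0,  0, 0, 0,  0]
x^2

The characteristic polynomial is χ_A(x) = x^5, so the eigenvalues are known. The minimal polynomial is
  m_A(x) = Π_λ (x − λ)^{k_λ}
where k_λ is the size of the *largest* Jordan block for λ (equivalently, the smallest k with (A − λI)^k v = 0 for every generalised eigenvector v of λ).

  λ = 0: largest Jordan block has size 2, contributing (x − 0)^2

So m_A(x) = x^2 = x^2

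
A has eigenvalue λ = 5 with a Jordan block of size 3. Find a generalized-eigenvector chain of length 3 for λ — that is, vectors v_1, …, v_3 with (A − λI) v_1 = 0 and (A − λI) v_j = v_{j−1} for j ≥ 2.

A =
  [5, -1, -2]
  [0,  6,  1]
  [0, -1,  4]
A Jordan chain for λ = 5 of length 3:
v_1 = (1, 0, 0)ᵀ
v_2 = (-1, 1, -1)ᵀ
v_3 = (0, 1, 0)ᵀ

Let N = A − (5)·I. We want v_3 with N^3 v_3 = 0 but N^2 v_3 ≠ 0; then v_{j-1} := N · v_j for j = 3, …, 2.

Pick v_3 = (0, 1, 0)ᵀ.
Then v_2 = N · v_3 = (-1, 1, -1)ᵀ.
Then v_1 = N · v_2 = (1, 0, 0)ᵀ.

Sanity check: (A − (5)·I) v_1 = (0, 0, 0)ᵀ = 0. ✓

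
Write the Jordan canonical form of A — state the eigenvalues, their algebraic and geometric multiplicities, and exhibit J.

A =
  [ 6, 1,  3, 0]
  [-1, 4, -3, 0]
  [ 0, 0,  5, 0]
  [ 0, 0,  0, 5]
J_2(5) ⊕ J_1(5) ⊕ J_1(5)

The characteristic polynomial is
  det(x·I − A) = x^4 - 20*x^3 + 150*x^2 - 500*x + 625 = (x - 5)^4

Eigenvalues and multiplicities (the geometric multiplicity of λ is n − rank(A − λI), which equals the number of Jordan blocks for λ):
  λ = 5: algebraic multiplicity = 4, geometric multiplicity = 3

Determining the block sizes for each eigenvalue:
  λ = 5: 3 blocks summing to 4 forces exactly one block of size 2 and the rest size 1 → block sizes [2, 1, 1]

Assembling the blocks gives a Jordan form
J =
  [5, 1, 0, 0]
  [0, 5, 0, 0]
  [0, 0, 5, 0]
  [0, 0, 0, 5]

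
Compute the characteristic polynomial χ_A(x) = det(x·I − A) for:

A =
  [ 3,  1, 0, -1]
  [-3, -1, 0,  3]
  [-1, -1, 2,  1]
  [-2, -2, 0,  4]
x^4 - 8*x^3 + 24*x^2 - 32*x + 16

Expanding det(x·I − A) (e.g. by cofactor expansion or by noting that A is similar to its Jordan form J, which has the same characteristic polynomial as A) gives
  χ_A(x) = x^4 - 8*x^3 + 24*x^2 - 32*x + 16
which factors as (x - 2)^4. The eigenvalues (with algebraic multiplicities) are λ = 2 with multiplicity 4.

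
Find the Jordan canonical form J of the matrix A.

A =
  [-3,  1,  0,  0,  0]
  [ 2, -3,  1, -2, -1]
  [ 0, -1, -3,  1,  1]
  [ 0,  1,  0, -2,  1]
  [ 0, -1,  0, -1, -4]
J_3(-3) ⊕ J_2(-3)

The characteristic polynomial is
  det(x·I − A) = x^5 + 15*x^4 + 90*x^3 + 270*x^2 + 405*x + 243 = (x + 3)^5

Eigenvalues and multiplicities (the geometric multiplicity of λ is n − rank(A − λI), which equals the number of Jordan blocks for λ):
  λ = -3: algebraic multiplicity = 5, geometric multiplicity = 2

Determining the block sizes for each eigenvalue:
  λ = -3: with am = 5 and gm = 2, the partition is not yet determined (e.g. several partitions of 5 into 2 parts exist). Let N = A − (-3)·I. Computing rank(N^1) = 3, rank(N^2) = 1, rank(N^3) = 0; the number of blocks of size ≥ j is rank(N^{j−1}) − rank(N^j), giving [2, 2, 1]. So we have 1 block(s) of size 3, 1 block(s) of size 2 → block sizes [3, 2]

Assembling the blocks gives a Jordan form
J =
  [-3,  1,  0,  0,  0]
  [ 0, -3,  1,  0,  0]
  [ 0,  0, -3,  0,  0]
  [ 0,  0,  0, -3,  1]
  [ 0,  0,  0,  0, -3]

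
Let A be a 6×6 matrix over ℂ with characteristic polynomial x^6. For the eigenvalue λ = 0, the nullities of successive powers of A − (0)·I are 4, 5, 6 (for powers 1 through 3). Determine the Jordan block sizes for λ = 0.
Block sizes for λ = 0: [3, 1, 1, 1]

From the dimensions of kernels of powers, the number of Jordan blocks of size at least j is d_j − d_{j−1} where d_j = dim ker(N^j) (with d_0 = 0). Computing the differences gives [4, 1, 1].
The number of blocks of size exactly k is (#blocks of size ≥ k) − (#blocks of size ≥ k + 1), so the partition is: 3 block(s) of size 1, 1 block(s) of size 3.
In nonincreasing order the block sizes are [3, 1, 1, 1].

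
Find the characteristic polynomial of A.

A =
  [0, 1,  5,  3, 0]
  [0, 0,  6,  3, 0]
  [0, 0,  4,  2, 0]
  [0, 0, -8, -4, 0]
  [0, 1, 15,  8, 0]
x^5

Expanding det(x·I − A) (e.g. by cofactor expansion or by noting that A is similar to its Jordan form J, which has the same characteristic polynomial as A) gives
  χ_A(x) = x^5
which factors as x^5. The eigenvalues (with algebraic multiplicities) are λ = 0 with multiplicity 5.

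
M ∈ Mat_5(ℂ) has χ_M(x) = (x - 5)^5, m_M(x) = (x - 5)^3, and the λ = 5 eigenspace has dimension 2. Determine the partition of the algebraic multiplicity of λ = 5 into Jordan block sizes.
Block sizes for λ = 5: [3, 2]

Step 1 — from the characteristic polynomial, algebraic multiplicity of λ = 5 is 5. From dim ker(M − (5)·I) = 2, there are exactly 2 Jordan blocks for λ = 5.
Step 2 — from the minimal polynomial, the factor (x − 5)^3 tells us the largest block for λ = 5 has size 3.
Step 3 — with total size 5, 2 blocks, and largest block 3, the block sizes (in nonincreasing order) are [3, 2].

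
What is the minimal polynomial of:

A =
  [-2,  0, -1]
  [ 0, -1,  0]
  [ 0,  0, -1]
x^2 + 3*x + 2

The characteristic polynomial is χ_A(x) = (x + 1)^2*(x + 2), so the eigenvalues are known. The minimal polynomial is
  m_A(x) = Π_λ (x − λ)^{k_λ}
where k_λ is the size of the *largest* Jordan block for λ (equivalently, the smallest k with (A − λI)^k v = 0 for every generalised eigenvector v of λ).

  λ = -2: largest Jordan block has size 1, contributing (x + 2)
  λ = -1: largest Jordan block has size 1, contributing (x + 1)

So m_A(x) = (x + 1)*(x + 2) = x^2 + 3*x + 2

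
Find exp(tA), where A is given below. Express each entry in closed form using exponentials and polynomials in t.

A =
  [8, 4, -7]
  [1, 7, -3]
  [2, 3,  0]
e^{tA} =
  [-t^2*exp(5*t)/2 + 3*t*exp(5*t) + exp(5*t), -t^2*exp(5*t)/2 + 4*t*exp(5*t), t^2*exp(5*t) - 7*t*exp(5*t)]
  [-t^2*exp(5*t)/2 + t*exp(5*t), -t^2*exp(5*t)/2 + 2*t*exp(5*t) + exp(5*t), t^2*exp(5*t) - 3*t*exp(5*t)]
  [-t^2*exp(5*t)/2 + 2*t*exp(5*t), -t^2*exp(5*t)/2 + 3*t*exp(5*t), t^2*exp(5*t) - 5*t*exp(5*t) + exp(5*t)]

Strategy: write A = P · J · P⁻¹ where J is a Jordan canonical form, so e^{tA} = P · e^{tJ} · P⁻¹, and e^{tJ} can be computed block-by-block.

A has Jordan form
J =
  [5, 1, 0]
  [0, 5, 1]
  [0, 0, 5]
(up to reordering of blocks).

Per-block formulas:
  For a 3×3 Jordan block J_3(5): exp(t · J_3(5)) = e^(5t)·(I + t·N + (t^2/2)·N^2), where N is the 3×3 nilpotent shift.

After assembling e^{tJ} and conjugating by P, we get:

e^{tA} =
  [-t^2*exp(5*t)/2 + 3*t*exp(5*t) + exp(5*t), -t^2*exp(5*t)/2 + 4*t*exp(5*t), t^2*exp(5*t) - 7*t*exp(5*t)]
  [-t^2*exp(5*t)/2 + t*exp(5*t), -t^2*exp(5*t)/2 + 2*t*exp(5*t) + exp(5*t), t^2*exp(5*t) - 3*t*exp(5*t)]
  [-t^2*exp(5*t)/2 + 2*t*exp(5*t), -t^2*exp(5*t)/2 + 3*t*exp(5*t), t^2*exp(5*t) - 5*t*exp(5*t) + exp(5*t)]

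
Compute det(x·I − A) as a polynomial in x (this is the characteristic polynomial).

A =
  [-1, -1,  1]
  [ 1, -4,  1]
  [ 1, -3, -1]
x^3 + 6*x^2 + 12*x + 8

Expanding det(x·I − A) (e.g. by cofactor expansion or by noting that A is similar to its Jordan form J, which has the same characteristic polynomial as A) gives
  χ_A(x) = x^3 + 6*x^2 + 12*x + 8
which factors as (x + 2)^3. The eigenvalues (with algebraic multiplicities) are λ = -2 with multiplicity 3.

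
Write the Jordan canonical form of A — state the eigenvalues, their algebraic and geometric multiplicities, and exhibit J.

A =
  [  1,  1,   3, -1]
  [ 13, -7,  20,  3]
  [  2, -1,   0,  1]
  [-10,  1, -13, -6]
J_3(-5) ⊕ J_1(3)

The characteristic polynomial is
  det(x·I − A) = x^4 + 12*x^3 + 30*x^2 - 100*x - 375 = (x - 3)*(x + 5)^3

Eigenvalues and multiplicities (the geometric multiplicity of λ is n − rank(A − λI), which equals the number of Jordan blocks for λ):
  λ = -5: algebraic multiplicity = 3, geometric multiplicity = 1
  λ = 3: algebraic multiplicity = 1, geometric multiplicity = 1

Determining the block sizes for each eigenvalue:
  λ = -5: one block (gm = 1), so the single block has size am = 3 → block sizes [3]
  λ = 3: one block (gm = 1), so the single block has size am = 1 → block sizes [1]

Assembling the blocks gives a Jordan form
J =
  [-5,  1,  0, 0]
  [ 0, -5,  1, 0]
  [ 0,  0, -5, 0]
  [ 0,  0,  0, 3]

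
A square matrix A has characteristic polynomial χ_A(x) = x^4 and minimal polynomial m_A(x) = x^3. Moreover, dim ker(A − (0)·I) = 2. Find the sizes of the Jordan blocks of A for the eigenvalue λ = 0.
Block sizes for λ = 0: [3, 1]

Step 1 — from the characteristic polynomial, algebraic multiplicity of λ = 0 is 4. From dim ker(A − (0)·I) = 2, there are exactly 2 Jordan blocks for λ = 0.
Step 2 — from the minimal polynomial, the factor (x − 0)^3 tells us the largest block for λ = 0 has size 3.
Step 3 — with total size 4, 2 blocks, and largest block 3, the block sizes (in nonincreasing order) are [3, 1].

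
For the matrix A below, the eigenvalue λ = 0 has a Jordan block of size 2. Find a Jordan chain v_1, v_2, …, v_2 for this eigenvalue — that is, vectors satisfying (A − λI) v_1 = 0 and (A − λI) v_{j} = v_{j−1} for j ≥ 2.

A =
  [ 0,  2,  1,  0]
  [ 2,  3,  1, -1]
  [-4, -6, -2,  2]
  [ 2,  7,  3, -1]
A Jordan chain for λ = 0 of length 2:
v_1 = (0, 2, -4, 2)ᵀ
v_2 = (1, 0, 0, 0)ᵀ

Let N = A − (0)·I. We want v_2 with N^2 v_2 = 0 but N^1 v_2 ≠ 0; then v_{j-1} := N · v_j for j = 2, …, 2.

Pick v_2 = (1, 0, 0, 0)ᵀ.
Then v_1 = N · v_2 = (0, 2, -4, 2)ᵀ.

Sanity check: (A − (0)·I) v_1 = (0, 0, 0, 0)ᵀ = 0. ✓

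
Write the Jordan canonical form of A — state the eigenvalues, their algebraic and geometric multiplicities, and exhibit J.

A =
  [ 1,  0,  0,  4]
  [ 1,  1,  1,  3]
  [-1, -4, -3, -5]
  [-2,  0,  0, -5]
J_1(-3) ⊕ J_3(-1)

The characteristic polynomial is
  det(x·I − A) = x^4 + 6*x^3 + 12*x^2 + 10*x + 3 = (x + 1)^3*(x + 3)

Eigenvalues and multiplicities (the geometric multiplicity of λ is n − rank(A − λI), which equals the number of Jordan blocks for λ):
  λ = -3: algebraic multiplicity = 1, geometric multiplicity = 1
  λ = -1: algebraic multiplicity = 3, geometric multiplicity = 1

Determining the block sizes for each eigenvalue:
  λ = -3: one block (gm = 1), so the single block has size am = 1 → block sizes [1]
  λ = -1: one block (gm = 1), so the single block has size am = 3 → block sizes [3]

Assembling the blocks gives a Jordan form
J =
  [-3,  0,  0,  0]
  [ 0, -1,  1,  0]
  [ 0,  0, -1,  1]
  [ 0,  0,  0, -1]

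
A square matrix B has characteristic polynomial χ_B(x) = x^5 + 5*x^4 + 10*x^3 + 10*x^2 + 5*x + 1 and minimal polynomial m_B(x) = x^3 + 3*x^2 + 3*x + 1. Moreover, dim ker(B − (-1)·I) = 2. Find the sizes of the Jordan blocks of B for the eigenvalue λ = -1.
Block sizes for λ = -1: [3, 2]

Step 1 — from the characteristic polynomial, algebraic multiplicity of λ = -1 is 5. From dim ker(B − (-1)·I) = 2, there are exactly 2 Jordan blocks for λ = -1.
Step 2 — from the minimal polynomial, the factor (x + 1)^3 tells us the largest block for λ = -1 has size 3.
Step 3 — with total size 5, 2 blocks, and largest block 3, the block sizes (in nonincreasing order) are [3, 2].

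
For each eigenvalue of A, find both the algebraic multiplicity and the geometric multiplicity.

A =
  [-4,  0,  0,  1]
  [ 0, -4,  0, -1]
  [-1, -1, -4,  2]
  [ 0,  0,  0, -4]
λ = -4: alg = 4, geom = 2

Step 1 — factor the characteristic polynomial to read off the algebraic multiplicities:
  χ_A(x) = (x + 4)^4

Step 2 — compute geometric multiplicities via the rank-nullity identity g(λ) = n − rank(A − λI):
  rank(A − (-4)·I) = 2, so dim ker(A − (-4)·I) = n − 2 = 2

Summary:
  λ = -4: algebraic multiplicity = 4, geometric multiplicity = 2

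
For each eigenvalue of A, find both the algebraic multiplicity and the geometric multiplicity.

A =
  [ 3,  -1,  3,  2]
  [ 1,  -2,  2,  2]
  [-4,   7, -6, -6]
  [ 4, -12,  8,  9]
λ = 1: alg = 4, geom = 2

Step 1 — factor the characteristic polynomial to read off the algebraic multiplicities:
  χ_A(x) = (x - 1)^4

Step 2 — compute geometric multiplicities via the rank-nullity identity g(λ) = n − rank(A − λI):
  rank(A − (1)·I) = 2, so dim ker(A − (1)·I) = n − 2 = 2

Summary:
  λ = 1: algebraic multiplicity = 4, geometric multiplicity = 2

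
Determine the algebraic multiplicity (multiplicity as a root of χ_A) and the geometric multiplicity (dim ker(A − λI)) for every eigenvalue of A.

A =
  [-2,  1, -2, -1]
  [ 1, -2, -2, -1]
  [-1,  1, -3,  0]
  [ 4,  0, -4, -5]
λ = -3: alg = 4, geom = 2

Step 1 — factor the characteristic polynomial to read off the algebraic multiplicities:
  χ_A(x) = (x + 3)^4

Step 2 — compute geometric multiplicities via the rank-nullity identity g(λ) = n − rank(A − λI):
  rank(A − (-3)·I) = 2, so dim ker(A − (-3)·I) = n − 2 = 2

Summary:
  λ = -3: algebraic multiplicity = 4, geometric multiplicity = 2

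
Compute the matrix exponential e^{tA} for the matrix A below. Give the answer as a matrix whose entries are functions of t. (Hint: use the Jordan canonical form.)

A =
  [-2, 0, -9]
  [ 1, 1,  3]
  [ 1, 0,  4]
e^{tA} =
  [-3*t*exp(t) + exp(t), 0, -9*t*exp(t)]
  [t*exp(t), exp(t), 3*t*exp(t)]
  [t*exp(t), 0, 3*t*exp(t) + exp(t)]

Strategy: write A = P · J · P⁻¹ where J is a Jordan canonical form, so e^{tA} = P · e^{tJ} · P⁻¹, and e^{tJ} can be computed block-by-block.

A has Jordan form
J =
  [1, 1, 0]
  [0, 1, 0]
  [0, 0, 1]
(up to reordering of blocks).

Per-block formulas:
  For a 1×1 block at λ = 1: exp(t · [1]) = [e^(1t)].
  For a 2×2 Jordan block J_2(1): exp(t · J_2(1)) = e^(1t)·(I + t·N), where N is the 2×2 nilpotent shift.

After assembling e^{tJ} and conjugating by P, we get:

e^{tA} =
  [-3*t*exp(t) + exp(t), 0, -9*t*exp(t)]
  [t*exp(t), exp(t), 3*t*exp(t)]
  [t*exp(t), 0, 3*t*exp(t) + exp(t)]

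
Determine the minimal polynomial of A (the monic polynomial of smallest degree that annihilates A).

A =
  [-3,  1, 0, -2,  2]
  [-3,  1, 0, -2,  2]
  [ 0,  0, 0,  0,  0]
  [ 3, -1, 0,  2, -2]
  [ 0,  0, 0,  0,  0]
x^2

The characteristic polynomial is χ_A(x) = x^5, so the eigenvalues are known. The minimal polynomial is
  m_A(x) = Π_λ (x − λ)^{k_λ}
where k_λ is the size of the *largest* Jordan block for λ (equivalently, the smallest k with (A − λI)^k v = 0 for every generalised eigenvector v of λ).

  λ = 0: largest Jordan block has size 2, contributing (x − 0)^2

So m_A(x) = x^2 = x^2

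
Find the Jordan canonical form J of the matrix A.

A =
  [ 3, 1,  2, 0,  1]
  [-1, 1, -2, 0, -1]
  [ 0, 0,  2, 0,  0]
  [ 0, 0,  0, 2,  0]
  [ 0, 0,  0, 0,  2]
J_2(2) ⊕ J_1(2) ⊕ J_1(2) ⊕ J_1(2)

The characteristic polynomial is
  det(x·I − A) = x^5 - 10*x^4 + 40*x^3 - 80*x^2 + 80*x - 32 = (x - 2)^5

Eigenvalues and multiplicities (the geometric multiplicity of λ is n − rank(A − λI), which equals the number of Jordan blocks for λ):
  λ = 2: algebraic multiplicity = 5, geometric multiplicity = 4

Determining the block sizes for each eigenvalue:
  λ = 2: 4 blocks summing to 5 forces exactly one block of size 2 and the rest size 1 → block sizes [2, 1, 1, 1]

Assembling the blocks gives a Jordan form
J =
  [2, 1, 0, 0, 0]
  [0, 2, 0, 0, 0]
  [0, 0, 2, 0, 0]
  [0, 0, 0, 2, 0]
  [0, 0, 0, 0, 2]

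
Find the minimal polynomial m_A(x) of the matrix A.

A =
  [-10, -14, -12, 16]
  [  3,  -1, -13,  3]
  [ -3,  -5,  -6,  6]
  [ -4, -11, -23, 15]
x^4 + 2*x^3 - 3*x^2 - 4*x + 4

The characteristic polynomial is χ_A(x) = (x - 1)^2*(x + 2)^2, so the eigenvalues are known. The minimal polynomial is
  m_A(x) = Π_λ (x − λ)^{k_λ}
where k_λ is the size of the *largest* Jordan block for λ (equivalently, the smallest k with (A − λI)^k v = 0 for every generalised eigenvector v of λ).

  λ = -2: largest Jordan block has size 2, contributing (x + 2)^2
  λ = 1: largest Jordan block has size 2, contributing (x − 1)^2

So m_A(x) = (x - 1)^2*(x + 2)^2 = x^4 + 2*x^3 - 3*x^2 - 4*x + 4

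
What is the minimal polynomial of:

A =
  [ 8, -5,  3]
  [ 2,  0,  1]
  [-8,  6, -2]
x^3 - 6*x^2 + 12*x - 8

The characteristic polynomial is χ_A(x) = (x - 2)^3, so the eigenvalues are known. The minimal polynomial is
  m_A(x) = Π_λ (x − λ)^{k_λ}
where k_λ is the size of the *largest* Jordan block for λ (equivalently, the smallest k with (A − λI)^k v = 0 for every generalised eigenvector v of λ).

  λ = 2: largest Jordan block has size 3, contributing (x − 2)^3

So m_A(x) = (x - 2)^3 = x^3 - 6*x^2 + 12*x - 8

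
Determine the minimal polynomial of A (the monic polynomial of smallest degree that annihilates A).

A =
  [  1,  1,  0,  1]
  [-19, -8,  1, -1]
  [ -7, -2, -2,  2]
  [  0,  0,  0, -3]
x^3 + 9*x^2 + 27*x + 27

The characteristic polynomial is χ_A(x) = (x + 3)^4, so the eigenvalues are known. The minimal polynomial is
  m_A(x) = Π_λ (x − λ)^{k_λ}
where k_λ is the size of the *largest* Jordan block for λ (equivalently, the smallest k with (A − λI)^k v = 0 for every generalised eigenvector v of λ).

  λ = -3: largest Jordan block has size 3, contributing (x + 3)^3

So m_A(x) = (x + 3)^3 = x^3 + 9*x^2 + 27*x + 27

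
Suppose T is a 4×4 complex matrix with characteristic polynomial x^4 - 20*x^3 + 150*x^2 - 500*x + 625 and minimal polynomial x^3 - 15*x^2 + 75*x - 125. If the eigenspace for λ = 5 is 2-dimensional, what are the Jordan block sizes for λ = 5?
Block sizes for λ = 5: [3, 1]

Step 1 — from the characteristic polynomial, algebraic multiplicity of λ = 5 is 4. From dim ker(T − (5)·I) = 2, there are exactly 2 Jordan blocks for λ = 5.
Step 2 — from the minimal polynomial, the factor (x − 5)^3 tells us the largest block for λ = 5 has size 3.
Step 3 — with total size 4, 2 blocks, and largest block 3, the block sizes (in nonincreasing order) are [3, 1].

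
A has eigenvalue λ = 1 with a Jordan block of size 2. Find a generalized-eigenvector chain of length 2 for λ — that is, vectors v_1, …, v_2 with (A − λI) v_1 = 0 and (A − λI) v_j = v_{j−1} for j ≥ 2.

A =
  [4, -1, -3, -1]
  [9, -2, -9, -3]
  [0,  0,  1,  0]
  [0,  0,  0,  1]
A Jordan chain for λ = 1 of length 2:
v_1 = (3, 9, 0, 0)ᵀ
v_2 = (1, 0, 0, 0)ᵀ

Let N = A − (1)·I. We want v_2 with N^2 v_2 = 0 but N^1 v_2 ≠ 0; then v_{j-1} := N · v_j for j = 2, …, 2.

Pick v_2 = (1, 0, 0, 0)ᵀ.
Then v_1 = N · v_2 = (3, 9, 0, 0)ᵀ.

Sanity check: (A − (1)·I) v_1 = (0, 0, 0, 0)ᵀ = 0. ✓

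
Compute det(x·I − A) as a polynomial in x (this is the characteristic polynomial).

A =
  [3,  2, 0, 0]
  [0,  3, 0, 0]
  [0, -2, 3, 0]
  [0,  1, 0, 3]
x^4 - 12*x^3 + 54*x^2 - 108*x + 81

Expanding det(x·I − A) (e.g. by cofactor expansion or by noting that A is similar to its Jordan form J, which has the same characteristic polynomial as A) gives
  χ_A(x) = x^4 - 12*x^3 + 54*x^2 - 108*x + 81
which factors as (x - 3)^4. The eigenvalues (with algebraic multiplicities) are λ = 3 with multiplicity 4.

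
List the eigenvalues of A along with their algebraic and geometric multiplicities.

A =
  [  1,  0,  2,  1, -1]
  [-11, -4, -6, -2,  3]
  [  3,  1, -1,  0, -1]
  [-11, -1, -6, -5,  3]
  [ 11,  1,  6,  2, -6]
λ = -3: alg = 5, geom = 3

Step 1 — factor the characteristic polynomial to read off the algebraic multiplicities:
  χ_A(x) = (x + 3)^5

Step 2 — compute geometric multiplicities via the rank-nullity identity g(λ) = n − rank(A − λI):
  rank(A − (-3)·I) = 2, so dim ker(A − (-3)·I) = n − 2 = 3

Summary:
  λ = -3: algebraic multiplicity = 5, geometric multiplicity = 3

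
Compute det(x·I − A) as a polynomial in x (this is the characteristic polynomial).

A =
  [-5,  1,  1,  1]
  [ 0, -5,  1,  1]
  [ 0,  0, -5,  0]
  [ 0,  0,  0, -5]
x^4 + 20*x^3 + 150*x^2 + 500*x + 625

Expanding det(x·I − A) (e.g. by cofactor expansion or by noting that A is similar to its Jordan form J, which has the same characteristic polynomial as A) gives
  χ_A(x) = x^4 + 20*x^3 + 150*x^2 + 500*x + 625
which factors as (x + 5)^4. The eigenvalues (with algebraic multiplicities) are λ = -5 with multiplicity 4.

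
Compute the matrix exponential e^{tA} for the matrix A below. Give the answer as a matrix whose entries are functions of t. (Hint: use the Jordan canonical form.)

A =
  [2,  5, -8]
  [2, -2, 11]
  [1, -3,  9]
e^{tA} =
  [3*t^2*exp(3*t)/2 - t*exp(3*t) + exp(3*t), -3*t^2*exp(3*t) + 5*t*exp(3*t), 15*t^2*exp(3*t)/2 - 8*t*exp(3*t)]
  [-t^2*exp(3*t)/2 + 2*t*exp(3*t), t^2*exp(3*t) - 5*t*exp(3*t) + exp(3*t), -5*t^2*exp(3*t)/2 + 11*t*exp(3*t)]
  [-t^2*exp(3*t)/2 + t*exp(3*t), t^2*exp(3*t) - 3*t*exp(3*t), -5*t^2*exp(3*t)/2 + 6*t*exp(3*t) + exp(3*t)]

Strategy: write A = P · J · P⁻¹ where J is a Jordan canonical form, so e^{tA} = P · e^{tJ} · P⁻¹, and e^{tJ} can be computed block-by-block.

A has Jordan form
J =
  [3, 1, 0]
  [0, 3, 1]
  [0, 0, 3]
(up to reordering of blocks).

Per-block formulas:
  For a 3×3 Jordan block J_3(3): exp(t · J_3(3)) = e^(3t)·(I + t·N + (t^2/2)·N^2), where N is the 3×3 nilpotent shift.

After assembling e^{tJ} and conjugating by P, we get:

e^{tA} =
  [3*t^2*exp(3*t)/2 - t*exp(3*t) + exp(3*t), -3*t^2*exp(3*t) + 5*t*exp(3*t), 15*t^2*exp(3*t)/2 - 8*t*exp(3*t)]
  [-t^2*exp(3*t)/2 + 2*t*exp(3*t), t^2*exp(3*t) - 5*t*exp(3*t) + exp(3*t), -5*t^2*exp(3*t)/2 + 11*t*exp(3*t)]
  [-t^2*exp(3*t)/2 + t*exp(3*t), t^2*exp(3*t) - 3*t*exp(3*t), -5*t^2*exp(3*t)/2 + 6*t*exp(3*t) + exp(3*t)]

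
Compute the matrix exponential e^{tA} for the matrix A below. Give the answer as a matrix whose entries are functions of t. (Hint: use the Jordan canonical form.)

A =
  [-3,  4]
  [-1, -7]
e^{tA} =
  [2*t*exp(-5*t) + exp(-5*t), 4*t*exp(-5*t)]
  [-t*exp(-5*t), -2*t*exp(-5*t) + exp(-5*t)]

Strategy: write A = P · J · P⁻¹ where J is a Jordan canonical form, so e^{tA} = P · e^{tJ} · P⁻¹, and e^{tJ} can be computed block-by-block.

A has Jordan form
J =
  [-5,  1]
  [ 0, -5]
(up to reordering of blocks).

Per-block formulas:
  For a 2×2 Jordan block J_2(-5): exp(t · J_2(-5)) = e^(-5t)·(I + t·N), where N is the 2×2 nilpotent shift.

After assembling e^{tJ} and conjugating by P, we get:

e^{tA} =
  [2*t*exp(-5*t) + exp(-5*t), 4*t*exp(-5*t)]
  [-t*exp(-5*t), -2*t*exp(-5*t) + exp(-5*t)]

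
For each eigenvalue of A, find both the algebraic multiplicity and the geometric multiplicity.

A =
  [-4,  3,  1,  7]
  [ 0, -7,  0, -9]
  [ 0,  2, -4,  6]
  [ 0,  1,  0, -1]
λ = -4: alg = 4, geom = 2

Step 1 — factor the characteristic polynomial to read off the algebraic multiplicities:
  χ_A(x) = (x + 4)^4

Step 2 — compute geometric multiplicities via the rank-nullity identity g(λ) = n − rank(A − λI):
  rank(A − (-4)·I) = 2, so dim ker(A − (-4)·I) = n − 2 = 2

Summary:
  λ = -4: algebraic multiplicity = 4, geometric multiplicity = 2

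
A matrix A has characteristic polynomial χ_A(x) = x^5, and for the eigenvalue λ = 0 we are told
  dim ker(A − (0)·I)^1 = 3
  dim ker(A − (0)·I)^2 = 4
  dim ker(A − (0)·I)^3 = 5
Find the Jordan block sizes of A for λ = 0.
Block sizes for λ = 0: [3, 1, 1]

From the dimensions of kernels of powers, the number of Jordan blocks of size at least j is d_j − d_{j−1} where d_j = dim ker(N^j) (with d_0 = 0). Computing the differences gives [3, 1, 1].
The number of blocks of size exactly k is (#blocks of size ≥ k) − (#blocks of size ≥ k + 1), so the partition is: 2 block(s) of size 1, 1 block(s) of size 3.
In nonincreasing order the block sizes are [3, 1, 1].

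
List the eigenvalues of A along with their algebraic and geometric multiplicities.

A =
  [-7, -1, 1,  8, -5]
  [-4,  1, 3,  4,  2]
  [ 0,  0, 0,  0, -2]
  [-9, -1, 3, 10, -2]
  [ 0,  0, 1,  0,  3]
λ = 1: alg = 3, geom = 2; λ = 2: alg = 2, geom = 1

Step 1 — factor the characteristic polynomial to read off the algebraic multiplicities:
  χ_A(x) = (x - 2)^2*(x - 1)^3

Step 2 — compute geometric multiplicities via the rank-nullity identity g(λ) = n − rank(A − λI):
  rank(A − (1)·I) = 3, so dim ker(A − (1)·I) = n − 3 = 2
  rank(A − (2)·I) = 4, so dim ker(A − (2)·I) = n − 4 = 1

Summary:
  λ = 1: algebraic multiplicity = 3, geometric multiplicity = 2
  λ = 2: algebraic multiplicity = 2, geometric multiplicity = 1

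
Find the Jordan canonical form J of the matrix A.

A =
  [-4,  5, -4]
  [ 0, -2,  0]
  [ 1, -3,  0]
J_3(-2)

The characteristic polynomial is
  det(x·I − A) = x^3 + 6*x^2 + 12*x + 8 = (x + 2)^3

Eigenvalues and multiplicities (the geometric multiplicity of λ is n − rank(A − λI), which equals the number of Jordan blocks for λ):
  λ = -2: algebraic multiplicity = 3, geometric multiplicity = 1

Determining the block sizes for each eigenvalue:
  λ = -2: one block (gm = 1), so the single block has size am = 3 → block sizes [3]

Assembling the blocks gives a Jordan form
J =
  [-2,  1,  0]
  [ 0, -2,  1]
  [ 0,  0, -2]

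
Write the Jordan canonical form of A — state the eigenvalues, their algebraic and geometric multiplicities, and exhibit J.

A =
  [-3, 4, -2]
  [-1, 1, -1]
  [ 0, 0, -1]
J_2(-1) ⊕ J_1(-1)

The characteristic polynomial is
  det(x·I − A) = x^3 + 3*x^2 + 3*x + 1 = (x + 1)^3

Eigenvalues and multiplicities (the geometric multiplicity of λ is n − rank(A − λI), which equals the number of Jordan blocks for λ):
  λ = -1: algebraic multiplicity = 3, geometric multiplicity = 2

Determining the block sizes for each eigenvalue:
  λ = -1: 2 blocks summing to 3 forces exactly one block of size 2 and the rest size 1 → block sizes [2, 1]

Assembling the blocks gives a Jordan form
J =
  [-1,  1,  0]
  [ 0, -1,  0]
  [ 0,  0, -1]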